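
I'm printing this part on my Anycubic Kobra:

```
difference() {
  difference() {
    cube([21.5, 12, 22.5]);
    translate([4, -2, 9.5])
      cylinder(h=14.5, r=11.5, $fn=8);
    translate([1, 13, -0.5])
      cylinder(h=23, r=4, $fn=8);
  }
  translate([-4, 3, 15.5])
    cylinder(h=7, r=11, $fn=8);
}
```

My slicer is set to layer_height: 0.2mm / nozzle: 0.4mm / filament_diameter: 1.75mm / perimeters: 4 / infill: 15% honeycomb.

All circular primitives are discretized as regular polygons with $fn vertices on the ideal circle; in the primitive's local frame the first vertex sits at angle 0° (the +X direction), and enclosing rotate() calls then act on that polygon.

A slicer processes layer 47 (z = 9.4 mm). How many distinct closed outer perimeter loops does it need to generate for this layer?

At z = 9.4 mm: the cube is present — its section is the full 21.5×12 rectangle; the cylinder at (4, -2) is not intersected at this z (z outside [9.5, 24]); the r=4 cylinder at (1, 13) contributes a regular 8-gon of circumradius 4; Taking the first minus the rest: starting from the 21.5×12 cube, the r=4 cylinder at (1, 13) partially overlaps it — only the 10.31 mm² overlap (of its 45.25 mm²) is removed, clipping the outline — 1 connected region; the cylinder at (-4, 3) is not intersected at this z (z outside [15.5, 22.5]); Taking the first minus the rest: none of the subtracted shapes is present at this height, so that combined region is unchanged — 1 connected region. The result has 1 disconnected region.

1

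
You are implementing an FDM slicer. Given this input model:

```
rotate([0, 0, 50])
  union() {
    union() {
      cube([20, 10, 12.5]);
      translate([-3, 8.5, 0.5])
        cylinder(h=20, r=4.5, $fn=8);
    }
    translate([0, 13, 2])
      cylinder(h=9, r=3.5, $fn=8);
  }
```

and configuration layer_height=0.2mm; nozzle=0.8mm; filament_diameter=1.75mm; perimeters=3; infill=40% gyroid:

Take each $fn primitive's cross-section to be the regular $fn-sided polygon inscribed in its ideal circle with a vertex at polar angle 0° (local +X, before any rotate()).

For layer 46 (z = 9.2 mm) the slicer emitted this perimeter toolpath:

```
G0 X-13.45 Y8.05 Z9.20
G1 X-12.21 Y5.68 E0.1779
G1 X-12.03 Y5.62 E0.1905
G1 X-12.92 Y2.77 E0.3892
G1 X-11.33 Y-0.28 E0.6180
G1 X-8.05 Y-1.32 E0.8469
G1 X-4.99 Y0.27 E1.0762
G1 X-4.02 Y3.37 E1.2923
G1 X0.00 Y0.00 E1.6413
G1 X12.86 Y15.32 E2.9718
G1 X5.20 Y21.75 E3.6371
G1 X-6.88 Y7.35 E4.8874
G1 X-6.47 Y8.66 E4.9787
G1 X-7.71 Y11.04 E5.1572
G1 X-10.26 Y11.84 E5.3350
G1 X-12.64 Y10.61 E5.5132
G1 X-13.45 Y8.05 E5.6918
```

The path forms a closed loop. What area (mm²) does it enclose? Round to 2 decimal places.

279.53 mm²

Apply the shoelace formula to the sequence of (X, Y) vertices; enclosed area = 279.53 mm².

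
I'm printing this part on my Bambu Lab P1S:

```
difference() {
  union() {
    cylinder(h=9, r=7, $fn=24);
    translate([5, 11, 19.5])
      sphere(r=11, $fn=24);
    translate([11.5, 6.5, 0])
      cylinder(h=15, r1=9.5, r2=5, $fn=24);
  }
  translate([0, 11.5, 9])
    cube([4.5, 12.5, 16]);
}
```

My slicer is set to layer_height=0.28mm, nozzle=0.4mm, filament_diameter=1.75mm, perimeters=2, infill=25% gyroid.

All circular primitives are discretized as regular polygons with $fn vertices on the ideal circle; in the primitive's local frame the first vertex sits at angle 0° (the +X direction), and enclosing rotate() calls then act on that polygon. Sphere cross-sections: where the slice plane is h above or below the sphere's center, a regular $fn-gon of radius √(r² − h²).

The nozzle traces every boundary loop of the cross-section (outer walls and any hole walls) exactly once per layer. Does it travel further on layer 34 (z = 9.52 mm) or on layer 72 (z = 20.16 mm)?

layer 72 (z = 20.16 mm)

Layer 34 (z = 9.52): the cylinder is absent (z outside [0, 9]); the r=11 sphere at (5, 11) contributes a regular 24-gon of circumradius √(11²−9.98²) = 4.626 (perimeter = 2·24·4.626·sin(180°/24) = 28.98 mm); the cone at (11.5, 6.5) (r1=9.5→r2=5) has section circumradius 6.644 here — a regular 24-gon (perimeter = 2·24·6.644·sin(180°/24) = 41.63 mm); Taking the union: the regions partially overlap (shared area 17.62 mm²), so the edge portions inside another operand are dropped and the merged outline is re-measured after clipping — boundary = 53.26 mm; the cube at (0, 11.5) (footprint 4.5×12.5) is included at this height (perimeter 34.00 mm); Taking the first minus the rest: starting from the result so far, the 4.5×12.5 cube at (0, 11.5) partially overlaps it — only the 12.27 mm² overlap (of its 56.25 mm²) is removed, clipping the outline — boundary = 55.14 mm. So its perimeter = 55.14 mm. Layer 72 (z = 20.16): the cylinder is absent (z outside [0, 9]); the sphere at (5, 11): section is a regular 24-gon, circumradius = √(r²−h²) = √(11²−0.66²) = 10.980 (perimeter = 2·24·10.980·sin(180°/24) = 68.79 mm); the cone at (11.5, 6.5) is absent (z outside [0, 15]); Merging all regions: only the r=11 sphere at (5, 11) is present, so the union is just that shape — boundary = 68.79 mm; the cube at (0, 11.5) is present — its section is the full 4.5×12.5 rectangle (perimeter 34.00 mm); After the difference (first − rest): starting from that combined region, the 4.5×12.5 cube at (0, 11.5) partially overlaps it — only the 44.87 mm² overlap (of its 56.25 mm²) is removed, clipping the outline — boundary = 88.22 mm. So its perimeter = 88.22 mm. Layer 72 is larger (88.22 vs 55.14 mm).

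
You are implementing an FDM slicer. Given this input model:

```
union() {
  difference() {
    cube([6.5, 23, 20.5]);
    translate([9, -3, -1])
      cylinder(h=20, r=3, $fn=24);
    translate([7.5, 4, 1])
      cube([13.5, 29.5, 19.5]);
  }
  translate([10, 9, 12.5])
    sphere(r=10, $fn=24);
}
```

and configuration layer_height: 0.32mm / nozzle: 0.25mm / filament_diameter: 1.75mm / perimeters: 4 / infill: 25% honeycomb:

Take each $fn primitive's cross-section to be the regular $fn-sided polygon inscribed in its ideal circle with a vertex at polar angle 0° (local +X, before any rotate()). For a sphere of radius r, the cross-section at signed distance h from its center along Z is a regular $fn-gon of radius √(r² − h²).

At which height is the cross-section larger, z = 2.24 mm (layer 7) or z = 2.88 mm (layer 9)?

layer 9 (z = 2.88 mm)

Layer 7 (z = 2.24): the cube is present — its section is the full 6.5×23 rectangle (area 149.50 mm²); the cylinder at (9, -3): section is a regular 24-gon, circumradius r=3 (area = (24/2)·3.000²·sin(360°/24) = 27.95 mm²); the cube at (7.5, 4) (footprint 13.5×29.5) is included at this height (area 398.25 mm²); Subtracting the remaining from the first: starting from the 6.5×23 cube (149.50 mm²), the r=3 cylinder at (9, -3) misses the remaining region (no effect); the 13.5×29.5 cube at (7.5, 4) misses the remaining region (no effect) — area = 149.50 mm²; the sphere at (10, 9) does not reach this height (|z−center|=10.260 > r=10); Combining (union): only that combined region is present, so the union is just that shape — area = 149.50 mm². So its area = 149.50 mm². Layer 9 (z = 2.88): the cube is present — its section is the full 6.5×23 rectangle (area 149.50 mm²); the r=3 cylinder at (9, -3) gives a regular 24-gon of circumradius 3 (constant along its height) (area = (24/2)·3.000²·sin(360°/24) = 27.95 mm²); the cube at (7.5, 4) (footprint 13.5×29.5) is included at this height (area 398.25 mm²); After the difference (first − rest): starting from the 6.5×23 cube (149.50 mm²), the r=3 cylinder at (9, -3) misses the remaining region (no effect); the 13.5×29.5 cube at (7.5, 4) misses the remaining region (no effect) — area = 149.50 mm²; the r=10 sphere at (10, 9) slices to a regular 24-gon of circumradius 2.730 (√(r²−h²) with h=9.62 from center) (area = (24/2)·2.730²·sin(360°/24) = 23.16 mm²); Merging all regions: the 2 present regions are separate (no shared area or edge), so areas and boundary lengths simply add and each stays a separate island — area = 172.66 mm². So its area = 172.66 mm². Layer 9 is larger (172.66 vs 149.50 mm²).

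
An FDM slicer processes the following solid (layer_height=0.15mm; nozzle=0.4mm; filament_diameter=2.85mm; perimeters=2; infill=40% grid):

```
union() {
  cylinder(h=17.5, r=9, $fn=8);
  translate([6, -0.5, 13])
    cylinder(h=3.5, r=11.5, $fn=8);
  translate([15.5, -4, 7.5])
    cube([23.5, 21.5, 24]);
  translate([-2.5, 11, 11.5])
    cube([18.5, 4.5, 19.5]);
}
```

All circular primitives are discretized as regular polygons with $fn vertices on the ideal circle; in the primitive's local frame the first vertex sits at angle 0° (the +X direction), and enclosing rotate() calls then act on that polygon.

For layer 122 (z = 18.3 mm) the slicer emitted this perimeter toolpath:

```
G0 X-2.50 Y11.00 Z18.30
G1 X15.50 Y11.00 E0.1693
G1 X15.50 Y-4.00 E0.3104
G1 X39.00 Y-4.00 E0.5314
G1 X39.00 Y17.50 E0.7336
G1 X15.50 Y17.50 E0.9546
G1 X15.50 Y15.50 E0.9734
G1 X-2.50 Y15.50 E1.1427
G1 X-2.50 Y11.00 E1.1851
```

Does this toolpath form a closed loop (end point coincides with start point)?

yes

Start point (G0): (-2.50, 11.00). End point (last G1): the path returns to the start — closed.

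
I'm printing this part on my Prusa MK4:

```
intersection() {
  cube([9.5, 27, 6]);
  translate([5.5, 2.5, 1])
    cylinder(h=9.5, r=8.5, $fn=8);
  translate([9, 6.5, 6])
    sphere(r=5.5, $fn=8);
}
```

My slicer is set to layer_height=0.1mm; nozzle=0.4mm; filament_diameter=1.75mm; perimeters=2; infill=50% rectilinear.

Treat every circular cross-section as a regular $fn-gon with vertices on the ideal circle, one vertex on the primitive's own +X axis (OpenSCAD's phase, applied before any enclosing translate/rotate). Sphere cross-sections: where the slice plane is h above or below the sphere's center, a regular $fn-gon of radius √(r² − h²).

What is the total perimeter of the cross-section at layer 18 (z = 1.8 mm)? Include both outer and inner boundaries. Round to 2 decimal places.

At z = 1.8 mm: the cube (footprint 9.5×27) is included at this height (perimeter 73.00 mm); the r=8.5 cylinder at (5.5, 2.5) gives a regular 8-gon of circumradius 8.5 (constant along its height) (perimeter = 2·8·8.500·sin(180°/8) = 52.04 mm); the r=5.5 sphere at (9, 6.5) slices to a regular 8-gon of circumradius 3.551 (√(r²−h²) with h=4.2 from center) (perimeter = 2·8·3.551·sin(180°/8) = 21.74 mm); After intersecting: the r=8.5 cylinder at (5.5, 2.5) partially overlaps the 9.5×27 cube; clipping to the common part keeps 94.92 mm²; the r=5.5 sphere at (9, 6.5) partially overlaps the running intersection; clipping to the common part keeps 20.88 mm² — boundary = 18.14 mm. Overall, the cross-section is a single solid region. Total boundary length (outer) = 18.14 mm.

18.14 mm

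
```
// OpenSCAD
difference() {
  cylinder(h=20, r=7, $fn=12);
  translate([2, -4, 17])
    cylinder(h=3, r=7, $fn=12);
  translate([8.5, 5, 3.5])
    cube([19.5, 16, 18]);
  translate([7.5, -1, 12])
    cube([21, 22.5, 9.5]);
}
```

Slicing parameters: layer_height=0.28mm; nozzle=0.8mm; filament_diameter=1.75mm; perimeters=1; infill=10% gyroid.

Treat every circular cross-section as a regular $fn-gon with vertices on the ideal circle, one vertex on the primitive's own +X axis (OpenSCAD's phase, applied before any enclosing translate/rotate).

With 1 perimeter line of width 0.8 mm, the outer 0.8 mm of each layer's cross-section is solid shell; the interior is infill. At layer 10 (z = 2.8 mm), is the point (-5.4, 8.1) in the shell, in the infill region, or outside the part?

At z = 2.8 mm: the r=7 cylinder contributes a regular 12-gon of circumradius 7; the cylinder at (2, -4) does not reach this height (z outside [17, 20]); the cube at (8.5, 5) is absent (z outside [3.5, 21.5]); the cube at (7.5, -1) is not intersected at this z (z outside [12, 21.5]); Subtracting the remaining from the first: none of the subtracted shapes is present at this height, so the r=7 cylinder is unchanged — 1 connected region. Overall, the cross-section is a single solid region. The nearest boundary edge runs (0.00, 7.00)→(-3.50, 6.06); distance from the point to it = 2.79 mm. The point is not inside any of the regions above, so it lies outside the cross-section (2.79 mm from the nearest boundary).

outside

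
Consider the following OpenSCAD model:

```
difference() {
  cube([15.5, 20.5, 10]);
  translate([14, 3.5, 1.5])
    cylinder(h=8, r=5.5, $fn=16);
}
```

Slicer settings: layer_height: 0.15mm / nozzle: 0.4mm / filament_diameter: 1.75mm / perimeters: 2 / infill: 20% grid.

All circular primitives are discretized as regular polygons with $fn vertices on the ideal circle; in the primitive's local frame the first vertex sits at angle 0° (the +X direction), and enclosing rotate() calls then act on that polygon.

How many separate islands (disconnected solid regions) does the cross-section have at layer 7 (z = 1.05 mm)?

1

At z = 1.05 mm: the 15.5×20.5 cube contributes its full rectangle; the cylinder at (14, 3.5) is absent (z outside [1.5, 9.5]); Taking the first minus the rest: none of the subtracted shapes is present at this height, so the 15.5×20.5 cube is unchanged — 1 connected region. Overall, the cross-section is a single solid region. Island count = 1.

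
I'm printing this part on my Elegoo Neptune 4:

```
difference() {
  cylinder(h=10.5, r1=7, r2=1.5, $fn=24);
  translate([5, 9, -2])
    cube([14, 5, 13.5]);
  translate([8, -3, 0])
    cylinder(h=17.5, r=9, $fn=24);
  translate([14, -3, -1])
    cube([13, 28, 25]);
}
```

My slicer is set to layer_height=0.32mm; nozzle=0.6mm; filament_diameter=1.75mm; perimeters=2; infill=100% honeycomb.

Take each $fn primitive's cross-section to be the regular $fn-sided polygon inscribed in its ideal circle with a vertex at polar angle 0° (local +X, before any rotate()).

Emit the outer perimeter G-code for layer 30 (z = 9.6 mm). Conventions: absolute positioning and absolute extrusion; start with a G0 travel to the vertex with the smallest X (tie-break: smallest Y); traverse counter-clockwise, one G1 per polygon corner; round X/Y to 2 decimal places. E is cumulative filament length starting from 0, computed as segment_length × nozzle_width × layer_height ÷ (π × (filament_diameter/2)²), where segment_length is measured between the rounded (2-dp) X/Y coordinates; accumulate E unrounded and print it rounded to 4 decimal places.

At z = 9.6 mm: the cone contributes a regular 24-gon of circumradius 1.971 (interpolated between r1=7 and r2=1.5 at t=0.914); the cube at (5, 9) (footprint 14×5) is included at this height; the cylinder at (8, -3): section is a regular 24-gon, circumradius r=9; the 13×28 cube at (14, -3) contributes its full rectangle; Subtracting the remaining from the first: starting from the cone, the 14×5 cube at (5, 9) misses the remaining region (no effect); the r=9 cylinder at (8, -3) partially overlaps it — only the 7.35 mm² overlap (of its 251.57 mm²) is removed, clipping the outline; the 13×28 cube at (14, -3) misses the remaining region (no effect) — 1 connected region. The outline is a single polygon with 15 vertices. Extrusion per mm of travel: 0.6 × 0.32 / (π × 0.875²) = 0.079824. Accumulating E over each segment gives final E = 0.7805.

G0 X-1.97 Y0.00 Z9.60
G1 X-1.90 Y-0.51 E0.0411
G1 X-1.71 Y-0.99 E0.0823
G1 X-1.39 Y-1.39 E0.1232
G1 X-0.99 Y-1.71 E0.1641
G1 X-0.84 Y-1.77 E0.1770
G1 X-0.69 Y-0.67 E0.2656
G1 X0.21 Y1.50 E0.4531
G1 X0.51 Y1.90 E0.4930
G1 X0.00 Y1.97 E0.5341
G1 X-0.51 Y1.90 E0.5752
G1 X-0.99 Y1.71 E0.6164
G1 X-1.39 Y1.39 E0.6573
G1 X-1.71 Y0.99 E0.6982
G1 X-1.90 Y0.51 E0.7394
G1 X-1.97 Y0.00 E0.7805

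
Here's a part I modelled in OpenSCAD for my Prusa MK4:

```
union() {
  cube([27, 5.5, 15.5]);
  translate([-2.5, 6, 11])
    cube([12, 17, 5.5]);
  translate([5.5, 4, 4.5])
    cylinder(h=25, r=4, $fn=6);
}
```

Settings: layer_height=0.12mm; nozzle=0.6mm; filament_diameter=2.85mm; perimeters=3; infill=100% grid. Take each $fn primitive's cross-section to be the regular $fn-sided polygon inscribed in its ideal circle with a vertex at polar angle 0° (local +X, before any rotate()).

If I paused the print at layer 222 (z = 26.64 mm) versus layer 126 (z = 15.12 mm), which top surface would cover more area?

layer 126 (z = 15.12 mm)

Layer 222 (z = 26.64): the cube is absent (z outside [0, 15.5]); the cube at (-2.5, 6) is absent (z outside [11, 16.5]); the r=4 cylinder at (5.5, 4) contributes a regular 6-gon of circumradius 4 (area = (6/2)·4.000²·sin(360°/6) = 41.57 mm²); Merging all regions: only the r=4 cylinder at (5.5, 4) is present, so the union is just that shape — area = 41.57 mm². So its area = 41.57 mm². Layer 126 (z = 15.12): the 27×5.5 cube contributes its full rectangle (area 148.50 mm²); the cube at (-2.5, 6) (footprint 12×17) is included at this height (area 204.00 mm²); the r=4 cylinder at (5.5, 4) gives a regular 6-gon of circumradius 4 (constant along its height) (area = (6/2)·4.000²·sin(360°/6) = 41.57 mm²); Combining (union): the regions partially overlap — summed areas 394.07 mm² minus the doubly-counted overlap 38.58 mm² gives 355.49 mm² — area = 355.49 mm². So its area = 355.49 mm². Layer 126 is larger (355.49 vs 41.57 mm²).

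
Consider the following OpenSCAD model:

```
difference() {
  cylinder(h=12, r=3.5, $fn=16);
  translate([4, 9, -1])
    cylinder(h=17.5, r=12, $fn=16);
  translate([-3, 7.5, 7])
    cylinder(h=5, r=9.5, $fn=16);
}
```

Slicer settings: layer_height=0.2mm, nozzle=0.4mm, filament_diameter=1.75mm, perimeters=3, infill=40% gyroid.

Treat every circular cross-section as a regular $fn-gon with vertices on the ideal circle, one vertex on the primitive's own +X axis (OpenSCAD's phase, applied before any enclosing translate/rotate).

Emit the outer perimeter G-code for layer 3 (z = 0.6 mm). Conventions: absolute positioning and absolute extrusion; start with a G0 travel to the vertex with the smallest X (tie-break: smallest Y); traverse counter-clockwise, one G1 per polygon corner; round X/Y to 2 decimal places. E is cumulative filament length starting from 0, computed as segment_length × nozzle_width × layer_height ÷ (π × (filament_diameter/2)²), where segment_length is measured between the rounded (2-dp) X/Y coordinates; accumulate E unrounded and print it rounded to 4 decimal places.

G0 X-3.47 Y-0.17 Z0.60
G1 X-3.23 Y-1.34 E0.0397
G1 X-2.47 Y-2.47 E0.0850
G1 X-1.34 Y-3.23 E0.1303
G1 X0.00 Y-3.50 E0.1758
G1 X1.34 Y-3.23 E0.2212
G1 X2.22 Y-2.65 E0.2563
G1 X-0.59 Y-2.09 E0.3516
G1 X-3.47 Y-0.17 E0.4667

At z = 0.6 mm: the cylinder: section is a regular 16-gon, circumradius r=3.5; the r=12 cylinder at (4, 9) contributes a regular 16-gon of circumradius 12; the cylinder at (-3, 7.5) does not reach this height (z outside [7, 12]); Taking the first minus the rest: starting from the r=3.5 cylinder, the r=12 cylinder at (4, 9) partially overlaps it — only the 30.92 mm² overlap (of its 440.85 mm²) is removed, clipping the outline — 1 connected region. The outline is a single polygon with 8 vertices. Extrusion per mm of travel: 0.4 × 0.2 / (π × 0.875²) = 0.033260. Accumulating E over each segment gives final E = 0.4667.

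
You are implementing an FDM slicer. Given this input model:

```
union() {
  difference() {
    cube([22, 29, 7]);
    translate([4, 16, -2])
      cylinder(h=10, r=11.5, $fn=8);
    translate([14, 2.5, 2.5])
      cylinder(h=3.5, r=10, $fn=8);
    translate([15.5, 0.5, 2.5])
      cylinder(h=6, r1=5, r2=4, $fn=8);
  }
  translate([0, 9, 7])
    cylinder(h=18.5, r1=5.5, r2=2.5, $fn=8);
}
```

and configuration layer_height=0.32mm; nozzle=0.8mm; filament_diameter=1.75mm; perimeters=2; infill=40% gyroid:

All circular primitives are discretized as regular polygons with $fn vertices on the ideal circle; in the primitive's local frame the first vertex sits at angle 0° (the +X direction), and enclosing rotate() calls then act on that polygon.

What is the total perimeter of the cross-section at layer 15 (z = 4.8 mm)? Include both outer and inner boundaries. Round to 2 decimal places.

At z = 4.8 mm: the cube (footprint 22×29) is included at this height (perimeter 102.00 mm); the cylinder at (4, 16): section is a regular 8-gon, circumradius r=11.5 (perimeter = 2·8·11.500·sin(180°/8) = 70.41 mm); the cylinder at (14, 2.5): section is a regular 8-gon, circumradius r=10 (perimeter = 2·8·10.000·sin(180°/8) = 61.23 mm); the cone at (15.5, 0.5): at t=0.383 of its height the radius interpolates to r₁+(r₂−r₁)t = 4.617, giving a regular 8-gon of that circumradius (perimeter = 2·8·4.617·sin(180°/8) = 28.27 mm); After the difference (first − rest): starting from the 22×29 cube, the r=11.5 cylinder at (4, 16) partially overlaps it — only the 272.40 mm² overlap (of its 374.06 mm²) is removed, clipping the outline; the r=10 cylinder at (14, 2.5) partially overlaps it — only the 152.79 mm² overlap (of its 282.84 mm²) is removed, clipping the outline; the cone at (15.5, 0.5) misses the remaining region (no effect) — boundary = 104.53 mm; the cone at (0, 9) is absent (z outside [7, 25.5]); Taking the union: only that combined region is present, so the union is just that shape — boundary = 104.53 mm. Overall, the cross-section has 2 separate islands. Total boundary length (outer) = 104.53 mm.

104.53 mm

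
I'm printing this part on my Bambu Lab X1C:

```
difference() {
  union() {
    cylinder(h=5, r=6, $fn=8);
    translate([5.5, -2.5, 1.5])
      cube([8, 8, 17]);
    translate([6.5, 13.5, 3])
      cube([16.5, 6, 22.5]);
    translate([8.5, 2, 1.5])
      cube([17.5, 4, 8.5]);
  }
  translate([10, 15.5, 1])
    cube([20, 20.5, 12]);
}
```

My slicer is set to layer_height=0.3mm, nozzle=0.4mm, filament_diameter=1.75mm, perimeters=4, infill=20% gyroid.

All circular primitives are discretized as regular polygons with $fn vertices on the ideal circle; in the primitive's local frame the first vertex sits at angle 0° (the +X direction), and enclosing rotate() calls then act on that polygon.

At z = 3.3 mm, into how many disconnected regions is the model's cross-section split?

2

At z = 3.3 mm: the r=6 cylinder contributes a regular 8-gon of circumradius 6; the cube at (5.5, -2.5) is present — its section is the full 8×8 rectangle; the 16.5×6 cube at (6.5, 13.5) contributes its full rectangle; the cube at (8.5, 2) is present — its section is the full 17.5×4 rectangle; Taking the union: the regions partially overlap (shared area 18.10 mm²), so overlapping operands fuse into one piece — 2 connected regions; the cube at (10, 15.5) is present — its section is the full 20×20.5 rectangle; Subtracting the remaining from the first: starting from the result so far, the 20×20.5 cube at (10, 15.5) partially overlaps it — only the 52.00 mm² overlap (of its 410.00 mm²) is removed, clipping the outline — 2 connected regions. The result has 2 disconnected regions.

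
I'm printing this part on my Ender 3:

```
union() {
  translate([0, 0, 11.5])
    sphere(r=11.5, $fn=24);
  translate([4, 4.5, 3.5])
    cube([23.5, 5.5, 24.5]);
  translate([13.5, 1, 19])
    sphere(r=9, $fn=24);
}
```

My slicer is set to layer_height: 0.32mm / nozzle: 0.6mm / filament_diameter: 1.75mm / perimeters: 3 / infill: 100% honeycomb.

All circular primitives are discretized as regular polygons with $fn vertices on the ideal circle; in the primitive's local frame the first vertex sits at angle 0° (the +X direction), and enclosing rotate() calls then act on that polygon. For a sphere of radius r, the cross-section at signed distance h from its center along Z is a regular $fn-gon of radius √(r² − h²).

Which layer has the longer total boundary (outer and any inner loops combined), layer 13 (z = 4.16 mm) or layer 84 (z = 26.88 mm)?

Layer 13 (z = 4.16): the sphere: section is a regular 24-gon, circumradius = √(r²−h²) = √(11.5²−7.34²) = 8.853 (perimeter = 2·24·8.853·sin(180°/24) = 55.47 mm); the 23.5×5.5 cube at (4, 4.5) contributes its full rectangle (perimeter 58.00 mm); the sphere at (13.5, 1) does not reach this height (|z−center|=14.840 > r=9); Combining (union): the regions partially overlap (shared area 7.09 mm²), so the edge portions inside another operand are dropped and the merged outline is re-measured after clipping — boundary = 101.52 mm. So its perimeter = 101.52 mm. Layer 84 (z = 26.88): the sphere is absent (|z−center|=15.380 > r=11.5); the cube at (4, 4.5) (footprint 23.5×5.5) is included at this height (perimeter 58.00 mm); the sphere at (13.5, 1): section is a regular 24-gon, circumradius = √(r²−h²) = √(9²−7.88²) = 4.348 (perimeter = 2·24·4.348·sin(180°/24) = 27.24 mm); Taking the union: the regions partially overlap (shared area 2.85 mm²), so the edge portions inside another operand are dropped and the merged outline is re-measured after clipping — boundary = 74.79 mm. So its perimeter = 74.79 mm. Layer 13 is larger (101.52 vs 74.79 mm).

layer 13 (z = 4.16 mm)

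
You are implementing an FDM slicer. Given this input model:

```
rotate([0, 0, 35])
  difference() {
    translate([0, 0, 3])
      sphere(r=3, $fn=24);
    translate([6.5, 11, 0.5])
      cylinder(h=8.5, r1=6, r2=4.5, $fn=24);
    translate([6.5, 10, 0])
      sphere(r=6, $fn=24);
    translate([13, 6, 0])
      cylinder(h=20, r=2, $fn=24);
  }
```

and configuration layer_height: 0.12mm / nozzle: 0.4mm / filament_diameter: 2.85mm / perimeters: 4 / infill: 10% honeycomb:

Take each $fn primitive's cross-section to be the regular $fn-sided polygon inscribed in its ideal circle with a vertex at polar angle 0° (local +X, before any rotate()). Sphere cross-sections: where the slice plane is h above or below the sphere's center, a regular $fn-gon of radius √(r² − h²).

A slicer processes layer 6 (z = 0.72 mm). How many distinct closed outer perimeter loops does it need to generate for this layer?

At z = 0.72 mm: the r=3 sphere contributes a regular 24-gon of circumradius √(3²−2.28²) = 1.950; the cone at (6.5, 11) (r1=6→r2=4.5) has section circumradius 5.961 here — a regular 24-gon; the r=6 sphere at (6.5, 10) slices to a regular 24-gon of circumradius 5.957 (√(r²−h²) with h=0.72 from center); the cylinder at (13, 6): section is a regular 24-gon, circumradius r=2; Subtracting the remaining from the first: starting from the r=3 sphere, the cone at (6.5, 11) misses the remaining region (no effect); the r=6 sphere at (6.5, 10) misses the remaining region (no effect); the r=2 cylinder at (13, 6) misses the remaining region (no effect) — 1 connected region; (rotated 35° about Z; rotation is an isometry so areas/perimeters/island counts are preserved). The result has 1 disconnected region.

1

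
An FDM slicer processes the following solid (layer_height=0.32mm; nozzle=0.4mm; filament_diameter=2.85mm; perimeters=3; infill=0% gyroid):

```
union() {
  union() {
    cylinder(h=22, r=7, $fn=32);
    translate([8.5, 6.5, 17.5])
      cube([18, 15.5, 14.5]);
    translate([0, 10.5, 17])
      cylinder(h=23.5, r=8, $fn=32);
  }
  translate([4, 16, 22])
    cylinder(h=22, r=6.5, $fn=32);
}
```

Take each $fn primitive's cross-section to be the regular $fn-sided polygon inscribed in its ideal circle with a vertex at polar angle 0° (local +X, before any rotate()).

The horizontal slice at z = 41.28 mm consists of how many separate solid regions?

1

At z = 41.28 mm: the cylinder does not reach this height (z outside [0, 22]); the cube at (8.5, 6.5) does not reach this height (z outside [17.5, 32]); the cylinder at (0, 10.5) is absent (z outside [17, 40.5]); Combining (union): nothing is present at this height; the r=6.5 cylinder at (4, 16) gives a regular 32-gon of circumradius 6.5 (constant along its height); Taking the union: only the r=6.5 cylinder at (4, 16) is present, so the union is just that shape — 1 connected region. The result has 1 disconnected region.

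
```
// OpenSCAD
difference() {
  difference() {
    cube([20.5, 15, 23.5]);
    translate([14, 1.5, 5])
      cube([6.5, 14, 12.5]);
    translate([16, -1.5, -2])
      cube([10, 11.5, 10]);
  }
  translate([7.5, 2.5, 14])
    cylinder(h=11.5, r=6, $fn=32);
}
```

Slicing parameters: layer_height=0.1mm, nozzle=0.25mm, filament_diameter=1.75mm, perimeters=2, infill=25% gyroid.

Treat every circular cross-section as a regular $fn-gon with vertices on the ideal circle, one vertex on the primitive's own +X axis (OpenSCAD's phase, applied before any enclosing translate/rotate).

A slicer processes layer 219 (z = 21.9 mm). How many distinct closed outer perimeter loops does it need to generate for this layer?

At z = 21.9 mm: the cube (footprint 20.5×15) is included at this height; the cube at (14, 1.5) is not intersected at this z (z outside [5, 17.5]); the cube at (16, -1.5) is not intersected at this z (z outside [-2, 8]); Subtracting the remaining from the first: none of the subtracted shapes is present at this height, so the 20.5×15 cube is unchanged — 1 connected region; the cylinder at (7.5, 2.5): section is a regular 32-gon, circumradius r=6; Subtracting the remaining from the first: starting from that combined region, the r=6 cylinder at (7.5, 2.5) partially overlaps it — only the 85.20 mm² overlap (of its 112.37 mm²) is removed, clipping the outline — 1 connected region. The result has 1 disconnected region.

1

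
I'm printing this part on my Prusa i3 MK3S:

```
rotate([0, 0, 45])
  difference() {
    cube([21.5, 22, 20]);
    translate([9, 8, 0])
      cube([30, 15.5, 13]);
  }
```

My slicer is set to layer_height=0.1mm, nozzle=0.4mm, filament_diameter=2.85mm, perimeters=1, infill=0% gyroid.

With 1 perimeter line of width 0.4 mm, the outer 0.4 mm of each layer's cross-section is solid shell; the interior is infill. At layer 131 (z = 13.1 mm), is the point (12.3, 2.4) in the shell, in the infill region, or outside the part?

At z = 13.1 mm: the cube is present — its section is the full 21.5×22 rectangle; the cube at (9, 8) is not intersected at this z (z outside [0, 13]); Taking the first minus the rest: none of the subtracted shapes is present at this height, so the 21.5×22 cube is unchanged — 1 connected region; (whole slice rotated 45° about Z — lengths, areas and connectivity unchanged). Overall, the cross-section is a single solid region. Undo the 45° rotation: the query point maps to (10.394, -7.000) in the un-rotated model frame. The nearest boundary edge runs (0.00, 0.00)→(21.50, 0.00); distance from the point to it = 7.00 mm. The point is not inside any of the regions above, so it lies outside the cross-section (7.00 mm from the nearest boundary).

outside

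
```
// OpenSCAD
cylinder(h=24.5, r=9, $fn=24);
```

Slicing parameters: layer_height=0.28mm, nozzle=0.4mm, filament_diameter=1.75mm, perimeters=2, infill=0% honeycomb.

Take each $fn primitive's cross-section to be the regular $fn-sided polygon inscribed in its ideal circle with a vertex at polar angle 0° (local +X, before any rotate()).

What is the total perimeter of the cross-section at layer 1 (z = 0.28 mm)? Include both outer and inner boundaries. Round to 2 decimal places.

At z = 0.28 mm: the r=9 cylinder contributes a regular 24-gon of circumradius 9 (perimeter = 2·24·9.000·sin(180°/24) = 56.39 mm). Overall, the cross-section is a single solid region. Total boundary length (outer) = 56.39 mm.

56.39 mm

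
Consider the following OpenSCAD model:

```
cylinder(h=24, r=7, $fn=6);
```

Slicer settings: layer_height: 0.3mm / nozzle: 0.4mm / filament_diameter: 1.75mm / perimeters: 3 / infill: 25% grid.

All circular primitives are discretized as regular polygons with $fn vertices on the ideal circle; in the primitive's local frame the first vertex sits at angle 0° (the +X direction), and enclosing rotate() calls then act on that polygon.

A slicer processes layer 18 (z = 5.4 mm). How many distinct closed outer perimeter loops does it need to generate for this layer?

1

At z = 5.4 mm: the cylinder: section is a regular 6-gon, circumradius r=7. The result has 1 disconnected region.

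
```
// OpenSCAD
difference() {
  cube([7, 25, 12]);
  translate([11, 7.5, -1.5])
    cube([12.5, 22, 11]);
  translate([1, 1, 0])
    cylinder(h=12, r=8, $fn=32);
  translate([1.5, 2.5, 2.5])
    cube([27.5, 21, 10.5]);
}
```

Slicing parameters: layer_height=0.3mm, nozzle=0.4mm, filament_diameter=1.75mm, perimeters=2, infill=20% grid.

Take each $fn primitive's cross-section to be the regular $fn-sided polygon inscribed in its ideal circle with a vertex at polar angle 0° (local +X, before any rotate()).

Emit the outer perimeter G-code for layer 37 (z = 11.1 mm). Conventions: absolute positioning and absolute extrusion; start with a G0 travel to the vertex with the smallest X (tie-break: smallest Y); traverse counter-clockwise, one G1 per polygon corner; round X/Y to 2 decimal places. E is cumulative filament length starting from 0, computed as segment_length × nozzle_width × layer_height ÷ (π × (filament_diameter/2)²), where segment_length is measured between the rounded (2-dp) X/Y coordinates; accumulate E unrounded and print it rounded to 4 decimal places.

At z = 11.1 mm: the cube is present — its section is the full 7×25 rectangle; the cube at (11, 7.5) is not intersected at this z (z outside [-1.5, 9.5]); the r=8 cylinder at (1, 1) gives a regular 32-gon of circumradius 8 (constant along its height); the cube at (1.5, 2.5) is present — its section is the full 27.5×21 rectangle; After the difference (first − rest): starting from the 7×25 cube, the r=8 cylinder at (1, 1) partially overlaps it — only the 57.79 mm² overlap (of its 199.77 mm²) is removed, clipping the outline; the 27.5×21 cube at (1.5, 2.5) partially overlaps it — only the 84.90 mm² overlap (of its 577.50 mm²) is removed, clipping the outline — 1 connected region. The outline is a single polygon with 7 vertices. Extrusion per mm of travel: 0.4 × 0.3 / (π × 0.875²) = 0.049890. Accumulating E over each segment gives final E = 2.3028.

G0 X0.00 Y8.90 Z11.10
G1 X1.00 Y9.00 E0.0501
G1 X1.50 Y8.95 E0.0752
G1 X1.50 Y23.50 E0.8011
G1 X7.00 Y23.50 E1.0755
G1 X7.00 Y25.00 E1.1503
G1 X0.00 Y25.00 E1.4996
G1 X0.00 Y8.90 E2.3028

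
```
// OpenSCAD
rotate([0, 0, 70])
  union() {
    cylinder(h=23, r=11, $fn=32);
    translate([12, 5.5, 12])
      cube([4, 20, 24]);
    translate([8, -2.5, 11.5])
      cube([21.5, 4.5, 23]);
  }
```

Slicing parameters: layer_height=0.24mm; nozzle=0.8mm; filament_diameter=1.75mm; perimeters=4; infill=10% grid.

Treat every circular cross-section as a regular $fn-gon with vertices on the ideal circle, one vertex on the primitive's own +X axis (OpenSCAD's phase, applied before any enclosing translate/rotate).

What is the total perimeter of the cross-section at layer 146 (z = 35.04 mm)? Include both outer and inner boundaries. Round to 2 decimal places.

At z = 35.04 mm: the cylinder is absent (z outside [0, 23]); the cube at (12, 5.5) (footprint 4×20) is included at this height (perimeter 48.00 mm); the cube at (8, -2.5) is not intersected at this z (z outside [11.5, 34.5]); Taking the union: only the 4×20 cube at (12, 5.5) is present, so the union is just that shape — boundary = 48.00 mm; (rotated 70° about Z; rotation is an isometry so areas/perimeters/island counts are preserved). Overall, the cross-section is a single solid region. Total boundary length (outer) = 48.00 mm.

48.00 mm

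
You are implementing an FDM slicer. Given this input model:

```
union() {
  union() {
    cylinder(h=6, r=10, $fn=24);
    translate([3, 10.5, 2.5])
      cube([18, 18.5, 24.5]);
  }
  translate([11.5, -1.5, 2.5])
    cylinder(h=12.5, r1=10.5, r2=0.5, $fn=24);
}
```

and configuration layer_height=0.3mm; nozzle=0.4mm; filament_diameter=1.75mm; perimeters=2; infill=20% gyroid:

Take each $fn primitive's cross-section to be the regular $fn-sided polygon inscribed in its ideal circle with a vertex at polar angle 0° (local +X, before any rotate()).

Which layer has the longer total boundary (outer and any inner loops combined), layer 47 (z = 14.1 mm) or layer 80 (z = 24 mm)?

layer 47 (z = 14.1 mm)

Layer 47 (z = 14.1): the cylinder is absent (z outside [0, 6]); the cube at (3, 10.5) is present — its section is the full 18×18.5 rectangle (perimeter 73.00 mm); Taking the union: only the 18×18.5 cube at (3, 10.5) is present, so the union is just that shape — boundary = 73.00 mm; the cone at (11.5, -1.5): at t=0.928 of its height the radius interpolates to r₁+(r₂−r₁)t = 1.220, giving a regular 24-gon of that circumradius (perimeter = 2·24·1.220·sin(180°/24) = 7.64 mm); Combining (union): the 2 present regions are separate (no shared area or edge), so areas and boundary lengths simply add and each stays a separate island — boundary = 80.64 mm. So its perimeter = 80.64 mm. Layer 80 (z = 24): the cylinder is not intersected at this z (z outside [0, 6]); the 18×18.5 cube at (3, 10.5) contributes its full rectangle (perimeter 73.00 mm); Merging all regions: only the 18×18.5 cube at (3, 10.5) is present, so the union is just that shape — boundary = 73.00 mm; the cone at (11.5, -1.5) is not intersected at this z (z outside [2.5, 15]); Taking the union: only the result so far is present, so the union is just that shape — boundary = 73.00 mm. So its perimeter = 73.00 mm. Layer 47 is larger (80.64 vs 73.00 mm).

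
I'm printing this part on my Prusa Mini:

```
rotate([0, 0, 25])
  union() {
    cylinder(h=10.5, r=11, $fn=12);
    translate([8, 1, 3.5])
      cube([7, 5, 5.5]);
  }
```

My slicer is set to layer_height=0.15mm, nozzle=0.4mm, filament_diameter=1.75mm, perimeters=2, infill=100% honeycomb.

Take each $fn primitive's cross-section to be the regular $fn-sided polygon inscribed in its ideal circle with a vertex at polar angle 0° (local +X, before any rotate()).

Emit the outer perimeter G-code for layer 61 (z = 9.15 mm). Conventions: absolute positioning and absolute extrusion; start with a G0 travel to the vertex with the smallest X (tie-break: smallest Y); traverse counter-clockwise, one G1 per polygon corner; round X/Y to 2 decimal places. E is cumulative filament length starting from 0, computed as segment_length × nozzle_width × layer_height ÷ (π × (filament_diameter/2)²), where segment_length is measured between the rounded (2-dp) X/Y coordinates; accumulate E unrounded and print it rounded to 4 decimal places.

At z = 9.15 mm: the cylinder: section is a regular 12-gon, circumradius r=11; the cube at (8, 1) is absent (z outside [3.5, 9]); Taking the union: only the r=11 cylinder is present, so the union is just that shape — 1 connected region; (whole slice rotated 25° about Z — lengths, areas and connectivity unchanged). The outline is a single polygon with 12 vertices. Extrusion per mm of travel: 0.4 × 0.15 / (π × 0.875²) = 0.024945. Accumulating E over each segment gives final E = 1.7046.

G0 X-10.96 Y0.96 Z9.15
G1 X-9.97 Y-4.65 E0.1421
G1 X-6.31 Y-9.01 E0.2841
G1 X-0.96 Y-10.96 E0.4262
G1 X4.65 Y-9.97 E0.5683
G1 X9.01 Y-6.31 E0.7103
G1 X10.96 Y-0.96 E0.8523
G1 X9.97 Y4.65 E0.9944
G1 X6.31 Y9.01 E1.1364
G1 X0.96 Y10.96 E1.2785
G1 X-4.65 Y9.97 E1.4206
G1 X-9.01 Y6.31 E1.5626
G1 X-10.96 Y0.96 E1.7046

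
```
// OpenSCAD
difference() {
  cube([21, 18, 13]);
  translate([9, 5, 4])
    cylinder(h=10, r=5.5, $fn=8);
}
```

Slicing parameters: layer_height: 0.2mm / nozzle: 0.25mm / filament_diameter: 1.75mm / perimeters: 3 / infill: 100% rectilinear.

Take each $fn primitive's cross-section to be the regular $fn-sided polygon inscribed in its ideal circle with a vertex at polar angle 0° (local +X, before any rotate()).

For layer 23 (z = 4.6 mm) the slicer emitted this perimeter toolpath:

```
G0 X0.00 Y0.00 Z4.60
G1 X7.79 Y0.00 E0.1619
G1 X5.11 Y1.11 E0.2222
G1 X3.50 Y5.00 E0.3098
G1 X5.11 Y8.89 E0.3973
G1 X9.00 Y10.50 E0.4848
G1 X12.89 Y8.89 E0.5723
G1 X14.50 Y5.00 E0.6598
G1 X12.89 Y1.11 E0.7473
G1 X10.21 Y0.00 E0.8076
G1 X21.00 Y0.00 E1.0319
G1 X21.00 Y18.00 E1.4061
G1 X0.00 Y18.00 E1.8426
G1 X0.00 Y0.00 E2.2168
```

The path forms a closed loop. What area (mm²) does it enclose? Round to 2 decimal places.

Apply the shoelace formula to the sequence of (X, Y) vertices; enclosed area = 293.02 mm².

293.02 mm²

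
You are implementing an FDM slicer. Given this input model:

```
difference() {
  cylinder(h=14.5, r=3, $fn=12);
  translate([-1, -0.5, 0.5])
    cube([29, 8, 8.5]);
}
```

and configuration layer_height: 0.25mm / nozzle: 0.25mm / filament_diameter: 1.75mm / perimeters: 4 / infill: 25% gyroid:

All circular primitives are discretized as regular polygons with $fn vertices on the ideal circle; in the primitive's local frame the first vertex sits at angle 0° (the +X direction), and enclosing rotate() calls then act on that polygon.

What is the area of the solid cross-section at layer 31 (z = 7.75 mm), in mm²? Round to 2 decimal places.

15.42 mm²

At z = 7.75 mm: the r=3 cylinder gives a regular 12-gon of circumradius 3 (constant along its height) (area = (12/2)·3.000²·sin(360°/12) = 27.00 mm²); the cube at (-1, -0.5) is present — its section is the full 29×8 rectangle (area 232.00 mm²); Taking the first minus the rest: starting from the r=3 cylinder (27.00 mm²), the 29×8 cube at (-1, -0.5) partially overlaps it — only the 11.58 mm² overlap (of its 232.00 mm²) is removed, clipping the outline — area = 15.42 mm². Overall, the cross-section is a single solid region. Net area = 15.42 mm².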